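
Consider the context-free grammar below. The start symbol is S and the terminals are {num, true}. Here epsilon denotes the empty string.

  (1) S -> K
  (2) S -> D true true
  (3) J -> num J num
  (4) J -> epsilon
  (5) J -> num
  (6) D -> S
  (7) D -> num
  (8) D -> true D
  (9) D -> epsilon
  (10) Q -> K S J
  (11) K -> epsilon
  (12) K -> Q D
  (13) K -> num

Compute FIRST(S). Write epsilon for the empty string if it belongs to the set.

{epsilon, num, true}

FIRST(J) = {epsilon, num}
FIRST(S) = {epsilon, num, true}  (via K, D true true)
FIRST(D) = {epsilon, num, true}  (via S)
FIRST(Q) = {epsilon, num, true}  (via K S J)
FIRST(K) = {epsilon, num, true}  (via Q D)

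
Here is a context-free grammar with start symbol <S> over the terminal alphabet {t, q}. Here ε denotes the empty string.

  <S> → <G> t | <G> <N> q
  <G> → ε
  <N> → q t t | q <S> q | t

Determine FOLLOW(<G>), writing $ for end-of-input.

FIRST(<G>) = {ε}
FIRST(<N>) = {q, t}
FIRST(<S>) = {q, t}  (via <G> t, <G> <N> q)
FOLLOW(<S>) includes $ since <S> is the start symbol.
FOLLOW(<S>): in <N>→q <S> q, <S> is followed by q with FIRST {q}. Thus FOLLOW(<S>) = {$, q}.
FOLLOW(<G>): in <S>→<G> t, <G> is followed by t with FIRST {t}; in <S>→<G> <N> q, <G> is followed by <N> q with FIRST {q, t}. Thus FOLLOW(<G>) = {q, t}.
FOLLOW(<N>): in <S>→<G> <N> q, <N> is followed by q with FIRST {q}. Thus FOLLOW(<N>) = {q}.

{q, t}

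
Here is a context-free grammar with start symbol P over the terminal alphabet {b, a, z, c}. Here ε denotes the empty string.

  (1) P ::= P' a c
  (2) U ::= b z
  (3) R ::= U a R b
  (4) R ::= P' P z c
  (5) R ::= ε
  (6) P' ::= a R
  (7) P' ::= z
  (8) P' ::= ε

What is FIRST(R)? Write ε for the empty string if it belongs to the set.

{ε, a, b, z}

FIRST(U) = {b}
FIRST(P') = {ε, a, z}
FIRST(P) = {a, z}  (via P' a c)
FIRST(R) = {ε, a, b, z}  (via U a R b, P' P z c)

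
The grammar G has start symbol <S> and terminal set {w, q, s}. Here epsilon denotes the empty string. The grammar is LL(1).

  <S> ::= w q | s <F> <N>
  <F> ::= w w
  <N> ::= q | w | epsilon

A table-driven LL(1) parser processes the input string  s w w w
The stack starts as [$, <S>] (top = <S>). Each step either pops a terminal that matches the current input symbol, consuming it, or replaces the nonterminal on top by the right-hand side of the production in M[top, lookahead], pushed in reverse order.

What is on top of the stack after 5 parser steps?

     Stack        Input      Action
  1  $ <S>        s w w w $  expand <S> ::= s <F> <N>
  2  $ <N> <F> s  s w w w $  match s
  3  $ <N> <F>    w w w $    expand <F> ::= w w
  4  $ <N> w w    w w w $    match w
  5  $ <N> w      w w $      match w
Stack after step 5: $ <N> (top = <N>).

<N>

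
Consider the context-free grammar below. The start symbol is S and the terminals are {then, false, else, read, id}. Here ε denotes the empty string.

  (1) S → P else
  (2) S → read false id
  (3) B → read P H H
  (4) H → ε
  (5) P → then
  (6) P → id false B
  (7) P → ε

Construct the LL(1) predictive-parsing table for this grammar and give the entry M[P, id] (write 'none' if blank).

FIRST(B): from B→read P H H we get {read}. So FIRST(B) = {read}.
FIRST(H): from H→ε we get {ε}. So FIRST(H) = {ε}.
FIRST(P): from P→then we get {then}; from P→id false B we get {id}; from P→ε we get {ε}. So FIRST(P) = {ε, id, then}.
FIRST(S): from S→P else we get {else, id, then}; from S→read false id we get {read}. So FIRST(S) = {else, id, read, then}.
FOLLOW(S) includes $ since S is the start symbol.
FOLLOW(B): in P→id false B, the suffix after B is empty, so FOLLOW(B) ⊇ FOLLOW(P) = {else}. Thus FOLLOW(B) = {else}.
FOLLOW(P): in S→P else, P is followed by else with FIRST {else}; in B→read P H H, P is followed by H H with FIRST {ε}; in B→read P H H, the suffix after P is nullable, so FOLLOW(P) ⊇ FOLLOW(B) = {else}. Thus FOLLOW(P) = {else}.
For P → then: FIRST(then) = {then}, so it goes in M[P, t] for t ∈ {then}.
For P → id false B: FIRST(id false B) = {id}, so it goes in M[P, t] for t ∈ {id}.
For P → ε: FIRST(ε) = {ε}, so it goes in M[P, t] for t ∈ {}; since ε ∈ FIRST, also for every t ∈ FOLLOW(P) = {else}.

P → id false B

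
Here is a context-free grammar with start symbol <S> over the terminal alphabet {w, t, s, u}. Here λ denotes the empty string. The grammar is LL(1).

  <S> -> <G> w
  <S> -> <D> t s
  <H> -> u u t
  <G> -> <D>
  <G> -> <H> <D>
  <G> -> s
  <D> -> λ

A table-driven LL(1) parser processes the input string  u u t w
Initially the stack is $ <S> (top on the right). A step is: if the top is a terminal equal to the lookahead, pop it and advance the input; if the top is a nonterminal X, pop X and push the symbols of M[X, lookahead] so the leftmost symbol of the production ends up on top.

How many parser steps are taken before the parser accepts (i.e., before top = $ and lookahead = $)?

     Stack          Input      Action
  1  $ <S>          u u t w $  expand <S> -> <G> w
  2  $ w <G>        u u t w $  expand <G> -> <H> <D>
  3  $ w <D> <H>    u u t w $  expand <H> -> u u t
  4  $ w <D> t u u  u u t w $  match u
  5  $ w <D> t u    u t w $    match u
  6  $ w <D> t      t w $      match t
  7  $ w <D>        w $        expand <D> -> λ
  8  $ w            w $        match w
Accept reached after 8 steps.

8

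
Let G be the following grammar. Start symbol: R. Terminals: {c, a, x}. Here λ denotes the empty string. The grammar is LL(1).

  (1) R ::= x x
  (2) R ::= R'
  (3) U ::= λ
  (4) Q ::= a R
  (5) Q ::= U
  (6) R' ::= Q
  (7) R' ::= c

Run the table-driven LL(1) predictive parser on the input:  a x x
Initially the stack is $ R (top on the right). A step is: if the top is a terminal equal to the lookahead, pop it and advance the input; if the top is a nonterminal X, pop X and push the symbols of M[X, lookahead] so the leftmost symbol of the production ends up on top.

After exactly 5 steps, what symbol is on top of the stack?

step 1: stack=$ R  input=a x x $  — expand R ::= R'
step 2: stack=$ R'  input=a x x $  — expand R' ::= Q
step 3: stack=$ Q  input=a x x $  — expand Q ::= a R
step 4: stack=$ R a  input=a x x $  — match a
step 5: stack=$ R  input=x x $  — expand R ::= x x
Stack after step 5: $ x x (top = x).

x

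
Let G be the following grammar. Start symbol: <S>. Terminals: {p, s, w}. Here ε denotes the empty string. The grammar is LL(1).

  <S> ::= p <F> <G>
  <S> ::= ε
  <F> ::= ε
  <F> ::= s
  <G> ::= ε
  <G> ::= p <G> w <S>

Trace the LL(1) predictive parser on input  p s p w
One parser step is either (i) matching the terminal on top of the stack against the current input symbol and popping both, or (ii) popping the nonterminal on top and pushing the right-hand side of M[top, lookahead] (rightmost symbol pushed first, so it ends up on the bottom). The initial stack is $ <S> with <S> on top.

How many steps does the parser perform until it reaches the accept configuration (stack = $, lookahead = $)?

9

step 1: stack=$ <S>  input=p s p w $  — expand <S> ::= p <F> <G>
step 2: stack=$ <G> <F> p  input=p s p w $  — match p
step 3: stack=$ <G> <F>  input=s p w $  — expand <F> ::= s
step 4: stack=$ <G> s  input=s p w $  — match s
step 5: stack=$ <G>  input=p w $  — expand <G> ::= p <G> w <S>
step 6: stack=$ <S> w <G> p  input=p w $  — match p
step 7: stack=$ <S> w <G>  input=w $  — expand <G> ::= ε
step 8: stack=$ <S> w  input=w $  — match w
step 9: stack=$ <S>  input=$  — expand <S> ::= ε
Accept reached after 9 steps.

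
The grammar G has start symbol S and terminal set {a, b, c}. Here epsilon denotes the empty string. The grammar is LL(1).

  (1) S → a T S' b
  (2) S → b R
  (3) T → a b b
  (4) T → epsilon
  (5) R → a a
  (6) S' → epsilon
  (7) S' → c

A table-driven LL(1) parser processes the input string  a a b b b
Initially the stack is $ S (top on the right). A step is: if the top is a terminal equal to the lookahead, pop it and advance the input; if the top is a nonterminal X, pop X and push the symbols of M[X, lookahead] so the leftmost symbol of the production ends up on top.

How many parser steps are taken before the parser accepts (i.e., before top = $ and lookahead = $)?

step 1: stack=$ S  input=a a b b b $  — expand S → a T S' b
step 2: stack=$ b S' T a  input=a a b b b $  — match a
step 3: stack=$ b S' T  input=a b b b $  — expand T → a b b
step 4: stack=$ b S' b b a  input=a b b b $  — match a
step 5: stack=$ b S' b b  input=b b b $  — match b
step 6: stack=$ b S' b  input=b b $  — match b
step 7: stack=$ b S'  input=b $  — expand S' → epsilon
step 8: stack=$ b  input=b $  — match b
Accept reached after 8 steps.

8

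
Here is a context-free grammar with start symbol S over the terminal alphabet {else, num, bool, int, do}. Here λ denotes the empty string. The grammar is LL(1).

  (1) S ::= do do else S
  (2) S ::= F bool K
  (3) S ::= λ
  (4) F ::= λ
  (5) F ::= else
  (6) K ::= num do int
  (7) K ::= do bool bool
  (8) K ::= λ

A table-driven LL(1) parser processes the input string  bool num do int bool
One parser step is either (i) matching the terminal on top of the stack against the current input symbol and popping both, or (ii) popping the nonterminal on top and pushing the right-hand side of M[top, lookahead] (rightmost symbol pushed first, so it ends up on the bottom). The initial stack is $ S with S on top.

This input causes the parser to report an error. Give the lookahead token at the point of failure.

step 1: stack=$ S  input=bool num do int bool $  — expand S ::= F bool K
step 2: stack=$ K bool F  input=bool num do int bool $  — expand F ::= λ
step 3: stack=$ K bool  input=bool num do int bool $  — match bool
step 4: stack=$ K  input=num do int bool $  — expand K ::= num do int
step 5: stack=$ int do num  input=num do int bool $  — match num
step 6: stack=$ int do  input=do int bool $  — match do
step 7: stack=$ int  input=int bool $  — match int
step 8: stack=$  input=bool $  — error: stack empty but input remains

bool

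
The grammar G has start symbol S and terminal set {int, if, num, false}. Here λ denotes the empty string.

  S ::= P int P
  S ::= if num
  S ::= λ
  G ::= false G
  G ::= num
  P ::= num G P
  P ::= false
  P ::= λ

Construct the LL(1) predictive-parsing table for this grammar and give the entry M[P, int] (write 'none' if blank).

FIRST(G) = {false, num}
FIRST(P) = {λ, false, num}
FIRST(S) = {λ, false, if, int, num}  (via P int P)
FOLLOW(S) includes $ since S is the start symbol.
FOLLOW(S): S appears on no right-hand side. Thus FOLLOW(S) = {$}.
FOLLOW(P): in S::=P int P (occurrence 1), P is followed by int P with FIRST {int}; in S::=P int P (occurrence 2), the suffix after P is empty, so FOLLOW(P) ⊇ FOLLOW(S) = {$}; in P::=num G P, the suffix after P is empty (adds nothing new). Thus FOLLOW(P) = {$, int}.
For P ::= num G P: FIRST(num G P) = {num}, so it goes in M[P, t] for t ∈ {num}.
For P ::= false: FIRST(false) = {false}, so it goes in M[P, t] for t ∈ {false}.
For P ::= λ: FIRST(λ) = {λ}, so it goes in M[P, t] for t ∈ {}; since λ ∈ FIRST, also for every t ∈ FOLLOW(P) = {$, int}.

P ::= λ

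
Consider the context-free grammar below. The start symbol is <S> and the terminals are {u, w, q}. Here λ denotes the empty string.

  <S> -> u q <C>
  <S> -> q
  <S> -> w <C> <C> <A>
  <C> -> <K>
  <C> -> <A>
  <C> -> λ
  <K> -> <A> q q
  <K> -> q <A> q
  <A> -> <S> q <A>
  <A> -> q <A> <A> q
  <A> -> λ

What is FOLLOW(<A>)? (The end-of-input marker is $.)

FIRST(<S>): from <S>->u q <C> we get {u}; from <S>->q we get {q}; from <S>->w <C> <C> <A> we get {w}. So FIRST(<S>) = {q, u, w}.
FIRST(<A>): from <A>-><S> q <A> we get {q, u, w}; from <A>->q <A> <A> q we get {q}; from <A>->λ we get {λ}. So FIRST(<A>) = {λ, q, u, w}.
FIRST(<K>): from <K>-><A> q q we get {q, u, w}; from <K>->q <A> q we get {q}. So FIRST(<K>) = {q, u, w}.
FIRST(<C>): from <C>-><K> we get {q, u, w}; from <C>-><A> we get {λ, q, u, w}; from <C>->λ we get {λ}. So FIRST(<C>) = {λ, q, u, w}.
FOLLOW(<S>) includes $ since <S> is the start symbol.
FOLLOW(<S>): in <A>-><S> q <A>, <S> is followed by q <A> with FIRST {q}. Thus FOLLOW(<S>) = {$, q}.
FOLLOW(<C>): in <S>->u q <C>, the suffix after <C> is empty, so FOLLOW(<C>) ⊇ FOLLOW(<S>) = {$, q}; in <S>->w <C> <C> <A> (occurrence 1), <C> is followed by <C> <A> with FIRST {λ, q, u, w}; in <S>->w <C> <C> <A> (occurrence 1), the suffix after <C> is nullable, so FOLLOW(<C>) ⊇ FOLLOW(<S>) = {$, q}; in <S>->w <C> <C> <A> (occurrence 2), <C> is followed by <A> with FIRST {λ, q, u, w}; in <S>->w <C> <C> <A> (occurrence 2), the suffix after <C> is nullable, so FOLLOW(<C>) ⊇ FOLLOW(<S>) = {$, q}. Thus FOLLOW(<C>) = {$, q, u, w}.
FOLLOW(<K>): in <C>-><K>, the suffix after <K> is empty, so FOLLOW(<K>) ⊇ FOLLOW(<C>) = {$, q, u, w}. Thus FOLLOW(<K>) = {$, q, u, w}.
FOLLOW(<A>): in <S>->w <C> <C> <A>, the suffix after <A> is empty, so FOLLOW(<A>) ⊇ FOLLOW(<S>) = {$, q}; in <C>-><A>, the suffix after <A> is empty, so FOLLOW(<A>) ⊇ FOLLOW(<C>) = {$, q, u, w}; in <K>-><A> q q, <A> is followed by q q with FIRST {q}; in <K>->q <A> q, <A> is followed by q with FIRST {q}; in <A>-><S> q <A>, the suffix after <A> is empty (adds nothing new); in <A>->q <A> <A> q (occurrence 1), <A> is followed by <A> q with FIRST {q, u, w}; in <A>->q <A> <A> q (occurrence 2), <A> is followed by q with FIRST {q}. Thus FOLLOW(<A>) = {$, q, u, w}.

{$, q, u, w}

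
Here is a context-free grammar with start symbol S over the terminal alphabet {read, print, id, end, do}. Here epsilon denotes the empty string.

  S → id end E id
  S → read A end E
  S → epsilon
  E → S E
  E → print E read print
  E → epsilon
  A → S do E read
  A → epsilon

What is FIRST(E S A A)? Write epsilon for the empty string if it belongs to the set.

{epsilon, do, id, print, read}

FIRST(S): from S→id end E id we get {id}; from S→read A end E we get {read}; from S→epsilon we get {epsilon}. So FIRST(S) = {epsilon, id, read}.
FIRST(E): from E→S E we get {epsilon, id, print, read}; from E→print E read print we get {print}; from E→epsilon we get {epsilon}. So FIRST(E) = {epsilon, id, print, read}.
FIRST(A): from A→S do E read we get {do, id, read}; from A→epsilon we get {epsilon}. So FIRST(A) = {epsilon, do, id, read}.
FIRST(E S A A): take FIRST of each symbol in turn, carrying on past any symbol whose FIRST contains epsilon; result {epsilon, do, id, print, read}.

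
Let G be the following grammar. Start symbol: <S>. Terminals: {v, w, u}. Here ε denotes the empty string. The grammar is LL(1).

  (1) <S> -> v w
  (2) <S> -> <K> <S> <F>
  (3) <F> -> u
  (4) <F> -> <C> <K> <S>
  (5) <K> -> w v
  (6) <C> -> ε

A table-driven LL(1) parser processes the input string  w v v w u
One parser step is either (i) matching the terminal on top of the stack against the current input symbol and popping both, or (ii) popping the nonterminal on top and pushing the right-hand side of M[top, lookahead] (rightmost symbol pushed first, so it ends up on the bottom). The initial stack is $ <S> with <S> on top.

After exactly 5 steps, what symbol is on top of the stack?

     Stack          Input        Action
  1  $ <S>          w v v w u $  expand <S> -> <K> <S> <F>
  2  $ <F> <S> <K>  w v v w u $  expand <K> -> w v
  3  $ <F> <S> v w  w v v w u $  match w
  4  $ <F> <S> v    v v w u $    match v
  5  $ <F> <S>      v w u $      expand <S> -> v w
Stack after step 5: $ <F> w v (top = v).

v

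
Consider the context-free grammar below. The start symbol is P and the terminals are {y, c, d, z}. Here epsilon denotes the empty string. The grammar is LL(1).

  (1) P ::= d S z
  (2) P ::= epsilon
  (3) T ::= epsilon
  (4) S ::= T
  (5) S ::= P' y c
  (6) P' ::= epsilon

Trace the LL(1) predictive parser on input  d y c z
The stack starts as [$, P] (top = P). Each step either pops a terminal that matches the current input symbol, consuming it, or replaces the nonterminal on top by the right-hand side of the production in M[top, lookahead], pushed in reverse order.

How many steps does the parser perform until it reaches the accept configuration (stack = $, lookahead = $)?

7

     Stack       Input      Action
  1  $ P         d y c z $  expand P ::= d S z
  2  $ z S d     d y c z $  match d
  3  $ z S       y c z $    expand S ::= P' y c
  4  $ z c y P'  y c z $    expand P' ::= epsilon
  5  $ z c y     y c z $    match y
  6  $ z c       c z $      match c
  7  $ z         z $        match z
Accept reached after 7 steps.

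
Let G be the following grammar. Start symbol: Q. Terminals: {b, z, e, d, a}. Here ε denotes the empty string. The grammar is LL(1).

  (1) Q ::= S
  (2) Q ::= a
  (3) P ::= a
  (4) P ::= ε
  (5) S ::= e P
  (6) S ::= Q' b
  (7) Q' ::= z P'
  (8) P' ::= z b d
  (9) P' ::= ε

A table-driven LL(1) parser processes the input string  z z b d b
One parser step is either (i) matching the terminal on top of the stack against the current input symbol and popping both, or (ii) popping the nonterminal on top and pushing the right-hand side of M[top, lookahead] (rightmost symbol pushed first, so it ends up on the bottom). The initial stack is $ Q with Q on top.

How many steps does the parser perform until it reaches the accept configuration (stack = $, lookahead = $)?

9

step 1: stack=$ Q  input=z z b d b $  — expand Q ::= S
step 2: stack=$ S  input=z z b d b $  — expand S ::= Q' b
step 3: stack=$ b Q'  input=z z b d b $  — expand Q' ::= z P'
step 4: stack=$ b P' z  input=z z b d b $  — match z
step 5: stack=$ b P'  input=z b d b $  — expand P' ::= z b d
step 6: stack=$ b d b z  input=z b d b $  — match z
step 7: stack=$ b d b  input=b d b $  — match b
step 8: stack=$ b d  input=d b $  — match d
step 9: stack=$ b  input=b $  — match b
Accept reached after 9 steps.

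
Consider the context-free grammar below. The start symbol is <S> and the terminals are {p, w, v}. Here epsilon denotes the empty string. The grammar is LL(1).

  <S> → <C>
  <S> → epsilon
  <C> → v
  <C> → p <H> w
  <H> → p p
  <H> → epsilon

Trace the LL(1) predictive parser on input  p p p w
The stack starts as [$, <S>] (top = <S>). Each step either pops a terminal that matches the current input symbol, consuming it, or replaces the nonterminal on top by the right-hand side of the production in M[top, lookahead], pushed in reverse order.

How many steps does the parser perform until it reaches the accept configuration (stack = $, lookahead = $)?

     Stack      Input      Action
  1  $ <S>      p p p w $  expand <S> → <C>
  2  $ <C>      p p p w $  expand <C> → p <H> w
  3  $ w <H> p  p p p w $  match p
  4  $ w <H>    p p w $    expand <H> → p p
  5  $ w p p    p p w $    match p
  6  $ w p      p w $      match p
  7  $ w        w $        match w
Accept reached after 7 steps.

7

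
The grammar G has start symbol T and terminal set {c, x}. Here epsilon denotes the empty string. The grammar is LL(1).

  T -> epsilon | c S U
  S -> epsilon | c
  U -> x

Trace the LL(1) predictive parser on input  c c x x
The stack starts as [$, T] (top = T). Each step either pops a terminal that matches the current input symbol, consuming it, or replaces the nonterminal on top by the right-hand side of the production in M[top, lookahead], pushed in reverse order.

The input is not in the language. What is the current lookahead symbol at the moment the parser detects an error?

x

     Stack    Input      Action
  1  $ T      c c x x $  expand T -> c S U
  2  $ U S c  c c x x $  match c
  3  $ U S    c x x $    expand S -> c
  4  $ U c    c x x $    match c
  5  $ U      x x $      expand U -> x
  6  $ x      x x $      match x
  7  $        x $        error: stack empty but input remains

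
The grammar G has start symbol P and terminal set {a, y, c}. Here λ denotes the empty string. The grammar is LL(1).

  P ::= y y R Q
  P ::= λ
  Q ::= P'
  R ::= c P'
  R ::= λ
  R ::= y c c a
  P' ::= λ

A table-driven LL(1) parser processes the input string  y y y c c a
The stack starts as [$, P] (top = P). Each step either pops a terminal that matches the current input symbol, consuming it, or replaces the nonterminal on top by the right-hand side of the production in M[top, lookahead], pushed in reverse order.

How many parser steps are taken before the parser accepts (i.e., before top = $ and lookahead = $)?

10

      Stack        Input          Action
   1  $ P          y y y c c a $  expand P ::= y y R Q
   2  $ Q R y y    y y y c c a $  match y
   3  $ Q R y      y y c c a $    match y
   4  $ Q R        y c c a $      expand R ::= y c c a
   5  $ Q a c c y  y c c a $      match y
   6  $ Q a c c    c c a $        match c
   7  $ Q a c      c a $          match c
   8  $ Q a        a $            match a
   9  $ Q          $              expand Q ::= P'
  10  $ P'         $              expand P' ::= λ
Accept reached after 10 steps.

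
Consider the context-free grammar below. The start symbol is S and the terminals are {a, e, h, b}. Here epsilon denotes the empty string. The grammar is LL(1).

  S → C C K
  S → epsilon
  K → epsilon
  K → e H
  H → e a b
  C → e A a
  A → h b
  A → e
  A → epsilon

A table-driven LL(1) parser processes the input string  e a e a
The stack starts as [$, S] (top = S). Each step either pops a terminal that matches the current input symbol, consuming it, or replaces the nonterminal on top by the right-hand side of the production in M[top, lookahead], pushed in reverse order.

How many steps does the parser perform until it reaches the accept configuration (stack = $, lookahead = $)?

step 1: stack=$ S  input=e a e a $  — expand S → C C K
step 2: stack=$ K C C  input=e a e a $  — expand C → e A a
step 3: stack=$ K C a A e  input=e a e a $  — match e
step 4: stack=$ K C a A  input=a e a $  — expand A → epsilon
step 5: stack=$ K C a  input=a e a $  — match a
step 6: stack=$ K C  input=e a $  — expand C → e A a
step 7: stack=$ K a A e  input=e a $  — match e
step 8: stack=$ K a A  input=a $  — expand A → epsilon
step 9: stack=$ K a  input=a $  — match a
step 10: stack=$ K  input=$  — expand K → epsilon
Accept reached after 10 steps.

10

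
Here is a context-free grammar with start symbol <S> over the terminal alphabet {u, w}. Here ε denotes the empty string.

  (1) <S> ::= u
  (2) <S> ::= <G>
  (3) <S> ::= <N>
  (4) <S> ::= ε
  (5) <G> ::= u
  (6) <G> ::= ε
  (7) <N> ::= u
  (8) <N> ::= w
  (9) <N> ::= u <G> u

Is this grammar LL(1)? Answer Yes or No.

FIRST(<S>) = {ε, u, w}
FIRST(<G>) = {ε, u}
FIRST(<N>) = {u, w}
FOLLOW(<S>) = {$}
FOLLOW(<G>) = {$, u}
FOLLOW(<N>) = {$}
Cell M[<G>, u] receives both <G> ::= u and <G> ::= ε — the grammar is not LL(1).

No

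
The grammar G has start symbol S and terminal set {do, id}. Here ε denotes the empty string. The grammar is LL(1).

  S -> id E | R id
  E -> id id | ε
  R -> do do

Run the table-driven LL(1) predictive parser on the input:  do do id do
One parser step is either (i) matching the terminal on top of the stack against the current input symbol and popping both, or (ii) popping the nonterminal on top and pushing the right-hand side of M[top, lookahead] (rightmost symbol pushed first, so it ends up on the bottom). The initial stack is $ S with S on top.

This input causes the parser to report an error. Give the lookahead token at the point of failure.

step 1: stack=$ S  input=do do id do $  — expand S -> R id
step 2: stack=$ id R  input=do do id do $  — expand R -> do do
step 3: stack=$ id do do  input=do do id do $  — match do
step 4: stack=$ id do  input=do id do $  — match do
step 5: stack=$ id  input=id do $  — match id
step 6: stack=$  input=do $  — error: stack empty but input remains

do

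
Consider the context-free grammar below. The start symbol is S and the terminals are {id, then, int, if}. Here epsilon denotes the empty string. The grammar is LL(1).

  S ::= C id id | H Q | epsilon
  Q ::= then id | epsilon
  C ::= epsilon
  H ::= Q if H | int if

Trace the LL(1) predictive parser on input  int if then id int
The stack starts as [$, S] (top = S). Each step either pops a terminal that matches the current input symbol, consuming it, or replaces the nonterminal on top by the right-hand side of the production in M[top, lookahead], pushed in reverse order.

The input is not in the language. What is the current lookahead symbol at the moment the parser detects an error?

int

     Stack       Input                 Action
  1  $ S         int if then id int $  expand S ::= H Q
  2  $ Q H       int if then id int $  expand H ::= int if
  3  $ Q if int  int if then id int $  match int
  4  $ Q if      if then id int $      match if
  5  $ Q         then id int $         expand Q ::= then id
  6  $ id then   then id int $         match then
  7  $ id        id int $              match id
  8  $           int $                 error: stack empty but input remains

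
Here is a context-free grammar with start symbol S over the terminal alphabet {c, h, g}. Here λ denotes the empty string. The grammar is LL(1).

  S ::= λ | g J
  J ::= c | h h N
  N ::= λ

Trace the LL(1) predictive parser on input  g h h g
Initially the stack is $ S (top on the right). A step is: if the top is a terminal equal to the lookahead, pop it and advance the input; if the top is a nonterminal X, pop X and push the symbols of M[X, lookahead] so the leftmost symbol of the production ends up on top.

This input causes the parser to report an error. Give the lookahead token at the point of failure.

     Stack    Input      Action
  1  $ S      g h h g $  expand S ::= g J
  2  $ J g    g h h g $  match g
  3  $ J      h h g $    expand J ::= h h N
  4  $ N h h  h h g $    match h
  5  $ N h    h g $      match h
  6  $ N      g $        error: M[N, g] is empty

g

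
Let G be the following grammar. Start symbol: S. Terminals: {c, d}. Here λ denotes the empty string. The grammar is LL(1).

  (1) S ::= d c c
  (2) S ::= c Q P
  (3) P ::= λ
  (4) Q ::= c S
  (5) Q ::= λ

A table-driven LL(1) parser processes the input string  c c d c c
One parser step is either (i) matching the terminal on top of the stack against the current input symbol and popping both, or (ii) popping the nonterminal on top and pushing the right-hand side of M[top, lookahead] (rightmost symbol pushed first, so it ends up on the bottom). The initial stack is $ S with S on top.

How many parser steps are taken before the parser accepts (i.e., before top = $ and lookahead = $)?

9

step 1: stack=$ S  input=c c d c c $  — expand S ::= c Q P
step 2: stack=$ P Q c  input=c c d c c $  — match c
step 3: stack=$ P Q  input=c d c c $  — expand Q ::= c S
step 4: stack=$ P S c  input=c d c c $  — match c
step 5: stack=$ P S  input=d c c $  — expand S ::= d c c
step 6: stack=$ P c c d  input=d c c $  — match d
step 7: stack=$ P c c  input=c c $  — match c
step 8: stack=$ P c  input=c $  — match c
step 9: stack=$ P  input=$  — expand P ::= λ
Accept reached after 9 steps.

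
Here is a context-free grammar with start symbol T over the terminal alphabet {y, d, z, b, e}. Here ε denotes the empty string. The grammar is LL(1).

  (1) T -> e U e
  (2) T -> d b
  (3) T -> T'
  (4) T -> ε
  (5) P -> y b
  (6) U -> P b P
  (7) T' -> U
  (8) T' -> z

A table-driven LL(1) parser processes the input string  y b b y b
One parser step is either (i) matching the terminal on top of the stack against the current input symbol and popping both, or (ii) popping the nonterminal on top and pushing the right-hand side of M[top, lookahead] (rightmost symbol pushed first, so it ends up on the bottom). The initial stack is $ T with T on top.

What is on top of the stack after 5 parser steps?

b

     Stack      Input        Action
  1  $ T        y b b y b $  expand T -> T'
  2  $ T'       y b b y b $  expand T' -> U
  3  $ U        y b b y b $  expand U -> P b P
  4  $ P b P    y b b y b $  expand P -> y b
  5  $ P b b y  y b b y b $  match y
Stack after step 5: $ P b b (top = b).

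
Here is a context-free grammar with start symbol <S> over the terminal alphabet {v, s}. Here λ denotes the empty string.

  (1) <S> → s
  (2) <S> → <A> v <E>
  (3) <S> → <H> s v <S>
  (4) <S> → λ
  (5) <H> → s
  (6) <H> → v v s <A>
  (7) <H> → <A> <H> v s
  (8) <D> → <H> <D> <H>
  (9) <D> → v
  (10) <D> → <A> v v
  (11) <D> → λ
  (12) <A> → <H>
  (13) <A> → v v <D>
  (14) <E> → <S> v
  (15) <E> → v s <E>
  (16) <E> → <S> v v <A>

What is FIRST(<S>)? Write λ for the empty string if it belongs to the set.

FIRST(<S>) = {λ, s, v}  (via <A> v <E>, <H> s v <S>)
FIRST(<E>) = {s, v}  (via <S> v, <S> v v <A>)
FIRST(<H>) = {s, v}  (via <A> <H> v s)
FIRST(<A>) = {s, v}  (via <H>)
FIRST(<D>) = {λ, s, v}  (via <H> <D> <H>, <A> v v)

{λ, s, v}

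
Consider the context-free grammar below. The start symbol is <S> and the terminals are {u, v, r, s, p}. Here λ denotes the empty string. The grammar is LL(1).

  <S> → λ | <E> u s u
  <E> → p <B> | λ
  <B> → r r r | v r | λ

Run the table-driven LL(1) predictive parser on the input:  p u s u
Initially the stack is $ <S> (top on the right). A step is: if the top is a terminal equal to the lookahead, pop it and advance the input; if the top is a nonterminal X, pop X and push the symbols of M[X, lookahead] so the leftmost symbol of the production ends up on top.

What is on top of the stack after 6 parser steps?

u

step 1: stack=$ <S>  input=p u s u $  — expand <S> → <E> u s u
step 2: stack=$ u s u <E>  input=p u s u $  — expand <E> → p <B>
step 3: stack=$ u s u <B> p  input=p u s u $  — match p
step 4: stack=$ u s u <B>  input=u s u $  — expand <B> → λ
step 5: stack=$ u s u  input=u s u $  — match u
step 6: stack=$ u s  input=s u $  — match s
Stack after step 6: $ u (top = u).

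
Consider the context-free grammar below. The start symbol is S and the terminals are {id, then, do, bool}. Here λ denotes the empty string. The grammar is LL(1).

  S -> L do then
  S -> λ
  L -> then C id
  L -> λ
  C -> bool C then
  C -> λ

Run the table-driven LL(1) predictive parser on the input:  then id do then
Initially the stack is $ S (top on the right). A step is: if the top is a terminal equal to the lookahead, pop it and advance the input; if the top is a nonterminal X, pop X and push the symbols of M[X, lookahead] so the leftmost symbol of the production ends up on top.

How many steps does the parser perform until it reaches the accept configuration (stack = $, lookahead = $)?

7

     Stack                Input              Action
  1  $ S                  then id do then $  expand S -> L do then
  2  $ then do L          then id do then $  expand L -> then C id
  3  $ then do id C then  then id do then $  match then
  4  $ then do id C       id do then $       expand C -> λ
  5  $ then do id         id do then $       match id
  6  $ then do            do then $          match do
  7  $ then               then $             match then
Accept reached after 7 steps.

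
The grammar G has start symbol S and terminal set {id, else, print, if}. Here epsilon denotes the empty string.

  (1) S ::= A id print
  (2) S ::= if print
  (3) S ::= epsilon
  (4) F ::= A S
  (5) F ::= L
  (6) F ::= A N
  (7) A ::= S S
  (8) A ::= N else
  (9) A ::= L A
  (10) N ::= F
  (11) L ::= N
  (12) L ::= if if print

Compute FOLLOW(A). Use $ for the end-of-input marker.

{else, id, if}

FIRST(S): from S::=A id print we get {else, id, if}; from S::=if print we get {if}; from S::=epsilon we get {epsilon}. So FIRST(S) = {epsilon, else, id, if}.
FIRST(F): from F::=A S we get {epsilon, else, id, if}; from F::=L we get {epsilon, else, id, if}; from F::=A N we get {epsilon, else, id, if}. So FIRST(F) = {epsilon, else, id, if}.
FIRST(N): from N::=F we get {epsilon, else, id, if}. So FIRST(N) = {epsilon, else, id, if}.
FIRST(L): from L::=N we get {epsilon, else, id, if}; from L::=if if print we get {if}. So FIRST(L) = {epsilon, else, id, if}.
FIRST(A): from A::=S S we get {epsilon, else, id, if}; from A::=N else we get {else, id, if}; from A::=L A we get {epsilon, else, id, if}. So FIRST(A) = {epsilon, else, id, if}.
FOLLOW(S) includes $ since S is the start symbol.
FOLLOW(S): in F::=A S, the suffix after S is empty, so FOLLOW(S) ⊇ FOLLOW(F) = {else, id, if}; in A::=S S (occurrence 1), S is followed by S with FIRST {epsilon, else, id, if}; in A::=S S (occurrence 1), the suffix after S is nullable, so FOLLOW(S) ⊇ FOLLOW(A) = {else, id, if}; in A::=S S (occurrence 2), the suffix after S is empty, so FOLLOW(S) ⊇ FOLLOW(A) = {else, id, if}. Thus FOLLOW(S) = {$, else, id, if}.
FOLLOW(F): in N::=F, the suffix after F is empty, so FOLLOW(F) ⊇ FOLLOW(N) = {else, id, if}. Thus FOLLOW(F) = {else, id, if}.
FOLLOW(A): in S::=A id print, A is followed by id print with FIRST {id}; in F::=A S, A is followed by S with FIRST {epsilon, else, id, if}; in F::=A S, the suffix after A is nullable, so FOLLOW(A) ⊇ FOLLOW(F) = {else, id, if}; in F::=A N, A is followed by N with FIRST {epsilon, else, id, if}; in F::=A N, the suffix after A is nullable, so FOLLOW(A) ⊇ FOLLOW(F) = {else, id, if}; in A::=L A, the suffix after A is empty (adds nothing new). Thus FOLLOW(A) = {else, id, if}.
FOLLOW(L): in F::=L, the suffix after L is empty, so FOLLOW(L) ⊇ FOLLOW(F) = {else, id, if}; in A::=L A, L is followed by A with FIRST {epsilon, else, id, if}; in A::=L A, the suffix after L is nullable, so FOLLOW(L) ⊇ FOLLOW(A) = {else, id, if}. Thus FOLLOW(L) = {else, id, if}.
FOLLOW(N): in F::=A N, the suffix after N is empty, so FOLLOW(N) ⊇ FOLLOW(F) = {else, id, if}; in A::=N else, N is followed by else with FIRST {else}; in L::=N, the suffix after N is empty, so FOLLOW(N) ⊇ FOLLOW(L) = {else, id, if}. Thus FOLLOW(N) = {else, id, if}.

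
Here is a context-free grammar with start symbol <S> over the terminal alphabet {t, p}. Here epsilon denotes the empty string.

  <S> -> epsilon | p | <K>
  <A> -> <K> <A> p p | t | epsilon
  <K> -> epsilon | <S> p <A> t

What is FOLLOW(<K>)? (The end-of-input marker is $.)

FIRST(<S>) = {epsilon, p}  (via <K>)
FIRST(<K>) = {epsilon, p}  (via <S> p <A> t)
FIRST(<A>) = {epsilon, p, t}  (via <K> <A> p p)
FOLLOW(<S>) includes $ since <S> is the start symbol.
FOLLOW(<S>): in <K>-><S> p <A> t, <S> is followed by p <A> t with FIRST {p}. Thus FOLLOW(<S>) = {$, p}.
FOLLOW(<A>): in <A>-><K> <A> p p, <A> is followed by p p with FIRST {p}; in <K>-><S> p <A> t, <A> is followed by t with FIRST {t}. Thus FOLLOW(<A>) = {p, t}.
FOLLOW(<K>): in <S>-><K>, the suffix after <K> is empty, so FOLLOW(<K>) ⊇ FOLLOW(<S>) = {$, p}; in <A>-><K> <A> p p, <K> is followed by <A> p p with FIRST {p, t}. Thus FOLLOW(<K>) = {$, p, t}.

{$, p, t}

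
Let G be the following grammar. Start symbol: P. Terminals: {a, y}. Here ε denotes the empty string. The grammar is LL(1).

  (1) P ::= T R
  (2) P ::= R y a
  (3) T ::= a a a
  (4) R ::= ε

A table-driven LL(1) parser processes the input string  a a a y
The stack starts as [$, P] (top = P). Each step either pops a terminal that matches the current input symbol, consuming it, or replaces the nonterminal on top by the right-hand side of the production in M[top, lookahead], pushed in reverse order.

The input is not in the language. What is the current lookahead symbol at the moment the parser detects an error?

y

step 1: stack=$ P  input=a a a y $  — expand P ::= T R
step 2: stack=$ R T  input=a a a y $  — expand T ::= a a a
step 3: stack=$ R a a a  input=a a a y $  — match a
step 4: stack=$ R a a  input=a a y $  — match a
step 5: stack=$ R a  input=a y $  — match a
step 6: stack=$ R  input=y $  — expand R ::= ε
step 7: stack=$  input=y $  — error: stack empty but input remains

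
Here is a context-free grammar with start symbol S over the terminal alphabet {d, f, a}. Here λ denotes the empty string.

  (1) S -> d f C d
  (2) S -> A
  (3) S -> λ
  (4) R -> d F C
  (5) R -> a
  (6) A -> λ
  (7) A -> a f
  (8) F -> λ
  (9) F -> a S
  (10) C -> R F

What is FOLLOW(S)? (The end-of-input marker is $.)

{$, a, d}

FIRST(R): from R->d F C we get {d}; from R->a we get {a}. So FIRST(R) = {a, d}.
FIRST(A): from A->λ we get {λ}; from A->a f we get {a}. So FIRST(A) = {λ, a}.
FIRST(F): from F->λ we get {λ}; from F->a S we get {a}. So FIRST(F) = {λ, a}.
FIRST(S): from S->d f C d we get {d}; from S->A we get {λ, a}; from S->λ we get {λ}. So FIRST(S) = {λ, a, d}.
FIRST(C): from C->R F we get {a, d}. So FIRST(C) = {a, d}.
FOLLOW(S) includes $ since S is the start symbol.
FOLLOW(S): in F->a S, the suffix after S is empty, so FOLLOW(S) ⊇ FOLLOW(F) = {a, d}. Thus FOLLOW(S) = {$, a, d}.
FOLLOW(A): in S->A, the suffix after A is empty, so FOLLOW(A) ⊇ FOLLOW(S) = {$, a, d}. Thus FOLLOW(A) = {$, a, d}.
FOLLOW(R): in C->R F, R is followed by F with FIRST {λ, a}; in C->R F, the suffix after R is nullable, so FOLLOW(R) ⊇ FOLLOW(C) = {a, d}. Thus FOLLOW(R) = {a, d}.
FOLLOW(C): in S->d f C d, C is followed by d with FIRST {d}; in R->d F C, the suffix after C is empty, so FOLLOW(C) ⊇ FOLLOW(R) = {a, d}. Thus FOLLOW(C) = {a, d}.
FOLLOW(F): in R->d F C, F is followed by C with FIRST {a, d}; in C->R F, the suffix after F is empty, so FOLLOW(F) ⊇ FOLLOW(C) = {a, d}. Thus FOLLOW(F) = {a, d}.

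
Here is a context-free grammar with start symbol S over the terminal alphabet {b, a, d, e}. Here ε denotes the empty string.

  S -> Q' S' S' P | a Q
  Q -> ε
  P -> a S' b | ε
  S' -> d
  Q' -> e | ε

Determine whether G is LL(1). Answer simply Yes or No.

FIRST(S) = {a, d, e}
FIRST(Q) = {ε}
FIRST(P) = {ε, a}
FIRST(S') = {d}
FIRST(Q') = {ε, e}
FOLLOW(S) = {$}
FOLLOW(Q) = {$}
FOLLOW(P) = {$}
FOLLOW(S') = {$, a, b, d}
FOLLOW(Q') = {d}
Each cell of M receives at most one production.

Yes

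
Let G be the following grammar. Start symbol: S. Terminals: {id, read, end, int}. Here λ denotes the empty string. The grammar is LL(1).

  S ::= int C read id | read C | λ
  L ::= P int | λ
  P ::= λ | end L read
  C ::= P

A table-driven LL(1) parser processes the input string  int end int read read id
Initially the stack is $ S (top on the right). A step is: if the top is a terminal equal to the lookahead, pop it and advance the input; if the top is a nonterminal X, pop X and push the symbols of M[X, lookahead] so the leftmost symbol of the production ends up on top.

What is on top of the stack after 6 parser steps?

     Stack                 Input                       Action
  1  $ S                   int end int read read id $  expand S ::= int C read id
  2  $ id read C int       int end int read read id $  match int
  3  $ id read C           end int read read id $      expand C ::= P
  4  $ id read P           end int read read id $      expand P ::= end L read
  5  $ id read read L end  end int read read id $      match end
  6  $ id read read L      int read read id $          expand L ::= P int
Stack after step 6: $ id read read int P (top = P).

P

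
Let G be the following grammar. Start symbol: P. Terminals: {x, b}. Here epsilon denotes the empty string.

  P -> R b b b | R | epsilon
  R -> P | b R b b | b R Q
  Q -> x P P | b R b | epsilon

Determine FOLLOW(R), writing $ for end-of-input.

{$, b, x}

FIRST(Q) = {epsilon, b, x}
FIRST(P) = {epsilon, b}  (via R b b b, R)
FIRST(R) = {epsilon, b}  (via P)
FOLLOW(P) includes $ since P is the start symbol.
FOLLOW(P): in R->P, the suffix after P is empty, so FOLLOW(P) ⊇ FOLLOW(R) = {$, b, x}; in Q->x P P (occurrence 1), P is followed by P with FIRST {epsilon, b}; in Q->x P P (occurrence 1), the suffix after P is nullable, so FOLLOW(P) ⊇ FOLLOW(Q) = {$, b, x}; in Q->x P P (occurrence 2), the suffix after P is empty, so FOLLOW(P) ⊇ FOLLOW(Q) = {$, b, x}. Thus FOLLOW(P) = {$, b, x}.
FOLLOW(R): in P->R b b b, R is followed by b b b with FIRST {b}; in P->R, the suffix after R is empty, so FOLLOW(R) ⊇ FOLLOW(P) = {$, b, x}; in R->b R b b, R is followed by b b with FIRST {b}; in R->b R Q, R is followed by Q with FIRST {epsilon, b, x}; in R->b R Q, the suffix after R is nullable (adds nothing new); in Q->b R b, R is followed by b with FIRST {b}. Thus FOLLOW(R) = {$, b, x}.
FOLLOW(Q): in R->b R Q, the suffix after Q is empty, so FOLLOW(Q) ⊇ FOLLOW(R) = {$, b, x}. Thus FOLLOW(Q) = {$, b, x}.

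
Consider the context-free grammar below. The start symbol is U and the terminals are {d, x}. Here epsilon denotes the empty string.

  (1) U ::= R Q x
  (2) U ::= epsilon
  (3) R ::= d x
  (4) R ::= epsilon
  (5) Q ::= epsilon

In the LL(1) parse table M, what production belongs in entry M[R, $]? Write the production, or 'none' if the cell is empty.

FIRST(R): from R::=d x we get {d}; from R::=epsilon we get {epsilon}. So FIRST(R) = {epsilon, d}.
FIRST(Q): from Q::=epsilon we get {epsilon}. So FIRST(Q) = {epsilon}.
FIRST(U): from U::=R Q x we get {d, x}; from U::=epsilon we get {epsilon}. So FIRST(U) = {epsilon, d, x}.
FOLLOW(U) includes $ since U is the start symbol.
FOLLOW(R): in U::=R Q x, R is followed by Q x with FIRST {x}. Thus FOLLOW(R) = {x}.
For R ::= d x: FIRST(d x) = {d}, so it goes in M[R, t] for t ∈ {d}.
For R ::= epsilon: FIRST(epsilon) = {epsilon}, so it goes in M[R, t] for t ∈ {}; since epsilon ∈ FIRST, also for every t ∈ FOLLOW(R) = {x}.
None of these place a production in M[R, $].

none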